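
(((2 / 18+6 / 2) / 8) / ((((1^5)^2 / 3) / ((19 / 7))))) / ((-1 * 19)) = -1 / 6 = -0.17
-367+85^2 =6858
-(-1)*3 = 3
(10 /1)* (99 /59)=16.78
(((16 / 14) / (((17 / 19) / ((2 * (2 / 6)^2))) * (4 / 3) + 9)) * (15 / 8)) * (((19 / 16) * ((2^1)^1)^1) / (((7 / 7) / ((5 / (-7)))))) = -9025 / 35672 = -0.25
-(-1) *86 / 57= 1.51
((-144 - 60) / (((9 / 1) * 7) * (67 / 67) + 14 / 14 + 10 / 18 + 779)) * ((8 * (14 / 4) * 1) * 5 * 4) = -128520 / 949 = -135.43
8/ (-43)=-0.19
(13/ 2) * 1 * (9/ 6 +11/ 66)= 65/ 6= 10.83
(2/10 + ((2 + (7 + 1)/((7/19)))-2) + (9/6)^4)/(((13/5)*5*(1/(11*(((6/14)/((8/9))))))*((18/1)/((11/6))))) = 1827947/1630720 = 1.12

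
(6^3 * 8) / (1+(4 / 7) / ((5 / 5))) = 12096 / 11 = 1099.64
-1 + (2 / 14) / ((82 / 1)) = -573 / 574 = -1.00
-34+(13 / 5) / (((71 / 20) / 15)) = -1634 / 71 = -23.01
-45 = -45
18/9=2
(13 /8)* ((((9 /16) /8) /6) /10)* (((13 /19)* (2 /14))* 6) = 1521 /1361920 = 0.00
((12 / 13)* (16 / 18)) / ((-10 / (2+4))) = -0.49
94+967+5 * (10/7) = 7477/7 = 1068.14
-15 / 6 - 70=-145 / 2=-72.50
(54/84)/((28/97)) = 873/392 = 2.23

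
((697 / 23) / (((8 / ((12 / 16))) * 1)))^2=4372281 / 541696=8.07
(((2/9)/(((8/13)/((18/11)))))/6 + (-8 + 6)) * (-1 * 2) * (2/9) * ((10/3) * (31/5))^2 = 964844/2673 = 360.96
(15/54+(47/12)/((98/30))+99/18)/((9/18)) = 12307/882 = 13.95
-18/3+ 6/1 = 0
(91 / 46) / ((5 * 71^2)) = 91 / 1159430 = 0.00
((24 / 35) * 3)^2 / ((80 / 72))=23328 / 6125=3.81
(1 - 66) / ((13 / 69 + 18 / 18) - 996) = 4485 / 68642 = 0.07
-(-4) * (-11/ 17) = -44/ 17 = -2.59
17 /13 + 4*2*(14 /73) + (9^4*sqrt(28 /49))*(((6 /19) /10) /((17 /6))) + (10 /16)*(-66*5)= -772137 /3796 + 236196*sqrt(7) /11305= -148.13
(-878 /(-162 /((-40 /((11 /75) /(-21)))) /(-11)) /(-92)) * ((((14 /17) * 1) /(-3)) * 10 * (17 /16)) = -13444375 /1242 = -10824.78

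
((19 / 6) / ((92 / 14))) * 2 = 133 / 138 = 0.96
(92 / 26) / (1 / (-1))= -46 / 13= -3.54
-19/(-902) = 19/902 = 0.02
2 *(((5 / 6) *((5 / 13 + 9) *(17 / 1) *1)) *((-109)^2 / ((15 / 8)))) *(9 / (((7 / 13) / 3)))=591388656 / 7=84484093.71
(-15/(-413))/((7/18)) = 270/2891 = 0.09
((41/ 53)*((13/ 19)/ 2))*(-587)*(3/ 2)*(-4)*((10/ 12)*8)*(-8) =-50059360/ 1007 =-49711.38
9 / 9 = 1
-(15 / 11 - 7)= 62 / 11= 5.64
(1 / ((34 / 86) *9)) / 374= 0.00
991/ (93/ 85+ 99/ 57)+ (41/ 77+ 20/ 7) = 124429097/ 352044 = 353.45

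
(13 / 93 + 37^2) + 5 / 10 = 1369.64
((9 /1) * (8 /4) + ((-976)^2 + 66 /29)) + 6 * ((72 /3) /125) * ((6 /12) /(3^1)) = 3453162196 /3625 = 952596.47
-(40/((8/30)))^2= -22500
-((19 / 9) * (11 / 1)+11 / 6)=-451 / 18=-25.06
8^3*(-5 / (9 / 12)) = -10240 / 3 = -3413.33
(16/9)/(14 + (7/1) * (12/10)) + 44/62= 1541/1953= 0.79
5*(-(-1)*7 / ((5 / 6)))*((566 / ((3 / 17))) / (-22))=-67354 / 11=-6123.09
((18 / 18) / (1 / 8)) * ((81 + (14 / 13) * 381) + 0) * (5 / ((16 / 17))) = 20880.58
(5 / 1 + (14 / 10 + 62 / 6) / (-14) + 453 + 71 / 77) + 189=647.08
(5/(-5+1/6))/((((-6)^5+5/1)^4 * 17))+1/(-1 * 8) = -1797854556560367373/14382836452482937064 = -0.13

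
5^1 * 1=5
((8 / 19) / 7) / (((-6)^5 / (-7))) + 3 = 55405 / 18468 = 3.00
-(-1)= 1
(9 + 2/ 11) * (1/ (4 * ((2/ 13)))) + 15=2633/ 88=29.92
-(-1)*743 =743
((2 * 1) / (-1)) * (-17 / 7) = 34 / 7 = 4.86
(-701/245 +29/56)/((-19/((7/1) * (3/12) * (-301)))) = -197499/3040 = -64.97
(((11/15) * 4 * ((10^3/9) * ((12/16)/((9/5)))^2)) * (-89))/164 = -611875/19926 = -30.71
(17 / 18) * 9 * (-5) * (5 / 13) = -425 / 26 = -16.35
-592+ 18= -574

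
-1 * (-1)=1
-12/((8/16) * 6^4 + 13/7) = -84/4549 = -0.02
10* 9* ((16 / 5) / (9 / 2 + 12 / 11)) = 2112 / 41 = 51.51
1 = 1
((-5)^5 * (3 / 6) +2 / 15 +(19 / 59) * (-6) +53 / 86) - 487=-78038726 / 38055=-2050.68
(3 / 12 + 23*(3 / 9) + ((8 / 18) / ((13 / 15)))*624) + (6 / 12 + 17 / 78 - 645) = -16451 / 52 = -316.37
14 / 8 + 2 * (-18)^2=2599 / 4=649.75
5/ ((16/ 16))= 5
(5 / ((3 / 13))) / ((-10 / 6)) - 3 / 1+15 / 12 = -59 / 4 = -14.75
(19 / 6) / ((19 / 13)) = 13 / 6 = 2.17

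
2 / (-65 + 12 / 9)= -6 / 191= -0.03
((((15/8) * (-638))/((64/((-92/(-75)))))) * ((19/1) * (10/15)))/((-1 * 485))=139403/232800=0.60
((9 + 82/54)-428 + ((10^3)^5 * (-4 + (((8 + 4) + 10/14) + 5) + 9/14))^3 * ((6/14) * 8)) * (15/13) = 3288843404999999999999999999999999999999999999864679640/280917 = 11707527152148143401787720000000000000000000000000.00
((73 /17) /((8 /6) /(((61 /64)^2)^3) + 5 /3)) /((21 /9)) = 3760987328353 /7040565963459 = 0.53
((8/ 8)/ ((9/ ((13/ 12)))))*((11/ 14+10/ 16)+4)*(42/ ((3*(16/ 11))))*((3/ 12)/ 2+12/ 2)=38.40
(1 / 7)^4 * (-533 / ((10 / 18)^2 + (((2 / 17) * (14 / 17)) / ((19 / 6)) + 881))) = -237062943 / 941177915734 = -0.00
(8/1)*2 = 16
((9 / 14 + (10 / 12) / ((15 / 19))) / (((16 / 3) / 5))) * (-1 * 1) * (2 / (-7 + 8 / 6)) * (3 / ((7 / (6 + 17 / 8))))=1.96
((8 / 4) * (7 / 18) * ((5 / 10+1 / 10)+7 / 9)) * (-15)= -434 / 27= -16.07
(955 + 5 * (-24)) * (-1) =-835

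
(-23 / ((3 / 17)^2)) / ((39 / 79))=-525113 / 351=-1496.05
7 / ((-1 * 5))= -1.40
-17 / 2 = -8.50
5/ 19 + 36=689/ 19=36.26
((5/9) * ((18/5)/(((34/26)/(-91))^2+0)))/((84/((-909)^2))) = 55065293829/578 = 95268674.44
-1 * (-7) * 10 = 70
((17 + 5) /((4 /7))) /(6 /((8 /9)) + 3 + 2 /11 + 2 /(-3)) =5082 /1223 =4.16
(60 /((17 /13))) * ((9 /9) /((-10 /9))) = -702 /17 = -41.29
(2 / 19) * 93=186 / 19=9.79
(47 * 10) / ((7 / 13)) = 6110 / 7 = 872.86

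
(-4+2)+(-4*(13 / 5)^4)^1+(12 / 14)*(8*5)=-658458 / 4375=-150.50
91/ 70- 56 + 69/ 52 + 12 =-10757/ 260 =-41.37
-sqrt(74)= -8.60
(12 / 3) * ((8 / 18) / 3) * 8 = 128 / 27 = 4.74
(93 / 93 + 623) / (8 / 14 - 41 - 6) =-336 / 25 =-13.44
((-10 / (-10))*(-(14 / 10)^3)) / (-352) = 343 / 44000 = 0.01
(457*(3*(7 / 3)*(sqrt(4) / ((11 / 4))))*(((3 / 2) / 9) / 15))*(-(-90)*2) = 51184 / 11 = 4653.09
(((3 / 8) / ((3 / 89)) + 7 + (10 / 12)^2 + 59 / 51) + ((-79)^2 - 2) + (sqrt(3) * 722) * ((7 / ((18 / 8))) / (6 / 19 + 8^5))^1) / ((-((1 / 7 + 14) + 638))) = -53626909 / 5587560 - 1344364 * sqrt(3) / 12789719415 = -9.60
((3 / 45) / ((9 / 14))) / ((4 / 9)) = 7 / 30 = 0.23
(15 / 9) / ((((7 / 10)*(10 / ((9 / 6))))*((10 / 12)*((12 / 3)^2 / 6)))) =9 / 56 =0.16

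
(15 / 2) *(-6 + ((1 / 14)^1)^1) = -1245 / 28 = -44.46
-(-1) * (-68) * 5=-340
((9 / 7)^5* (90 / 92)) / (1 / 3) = 7971615 / 773122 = 10.31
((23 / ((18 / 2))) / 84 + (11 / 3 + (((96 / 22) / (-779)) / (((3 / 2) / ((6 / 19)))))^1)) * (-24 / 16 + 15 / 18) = -454911593 / 184627674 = -2.46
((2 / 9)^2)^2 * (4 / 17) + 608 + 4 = 68260708 / 111537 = 612.00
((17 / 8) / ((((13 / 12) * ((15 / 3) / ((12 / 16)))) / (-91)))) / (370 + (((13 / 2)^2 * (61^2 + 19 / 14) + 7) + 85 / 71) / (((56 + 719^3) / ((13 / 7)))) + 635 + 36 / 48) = -30776421581003 / 1156056402987193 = -0.03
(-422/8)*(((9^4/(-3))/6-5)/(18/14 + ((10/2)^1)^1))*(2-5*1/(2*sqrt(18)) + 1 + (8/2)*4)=20738557/352-5457515*sqrt(2)/4224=57089.16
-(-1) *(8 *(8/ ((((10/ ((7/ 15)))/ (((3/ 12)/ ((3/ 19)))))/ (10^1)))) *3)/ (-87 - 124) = -2128/ 3165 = -0.67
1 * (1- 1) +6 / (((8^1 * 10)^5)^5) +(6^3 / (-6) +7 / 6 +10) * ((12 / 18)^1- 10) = 394034259330643196630794240000000000000000000000027 / 1700051933833072276930560000000000000000000000000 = 231.78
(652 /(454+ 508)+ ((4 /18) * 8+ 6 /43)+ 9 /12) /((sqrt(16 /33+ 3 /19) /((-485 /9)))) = -1207988045 * sqrt(252681) /2700620676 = -224.85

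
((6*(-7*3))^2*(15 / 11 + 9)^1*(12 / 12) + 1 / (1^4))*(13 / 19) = 112575.96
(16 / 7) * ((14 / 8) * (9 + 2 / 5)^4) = 19518724 / 625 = 31229.96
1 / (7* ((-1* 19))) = -1 / 133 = -0.01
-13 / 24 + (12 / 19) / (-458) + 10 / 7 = 647291 / 730968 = 0.89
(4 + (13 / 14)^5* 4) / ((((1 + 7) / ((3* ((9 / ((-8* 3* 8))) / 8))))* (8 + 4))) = -2727351 / 2202927104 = -0.00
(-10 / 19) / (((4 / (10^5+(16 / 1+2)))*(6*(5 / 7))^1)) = -350063 / 114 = -3070.73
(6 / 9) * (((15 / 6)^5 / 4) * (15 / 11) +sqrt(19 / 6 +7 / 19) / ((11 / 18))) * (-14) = -109375 / 352 - 28 * sqrt(45942) / 209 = -339.44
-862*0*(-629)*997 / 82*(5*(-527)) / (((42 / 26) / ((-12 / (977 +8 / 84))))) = 0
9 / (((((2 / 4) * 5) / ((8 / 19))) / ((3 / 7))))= 432 / 665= 0.65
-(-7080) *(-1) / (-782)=3540 / 391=9.05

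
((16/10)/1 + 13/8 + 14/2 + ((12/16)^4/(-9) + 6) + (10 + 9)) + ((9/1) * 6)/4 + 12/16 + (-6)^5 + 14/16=-9888877/1280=-7725.69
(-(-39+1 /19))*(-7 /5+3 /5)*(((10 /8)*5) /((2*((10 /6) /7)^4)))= -14391594 /475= -30298.09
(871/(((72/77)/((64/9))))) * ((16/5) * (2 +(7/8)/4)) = 19047028/405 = 47029.70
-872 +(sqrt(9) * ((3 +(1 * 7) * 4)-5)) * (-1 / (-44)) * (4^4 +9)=-8849 / 22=-402.23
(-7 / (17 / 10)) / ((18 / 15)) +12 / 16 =-547 / 204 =-2.68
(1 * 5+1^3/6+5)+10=121/6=20.17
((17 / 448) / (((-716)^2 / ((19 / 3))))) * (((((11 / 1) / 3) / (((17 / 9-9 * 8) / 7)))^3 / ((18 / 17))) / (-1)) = 358117529 / 16486333921753088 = 0.00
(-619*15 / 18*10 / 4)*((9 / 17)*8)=-5461.76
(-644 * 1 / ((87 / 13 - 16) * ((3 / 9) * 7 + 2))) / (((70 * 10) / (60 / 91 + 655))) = 823377 / 55055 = 14.96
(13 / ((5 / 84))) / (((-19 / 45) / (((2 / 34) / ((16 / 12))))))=-7371 / 323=-22.82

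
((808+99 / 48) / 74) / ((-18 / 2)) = -12961 / 10656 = -1.22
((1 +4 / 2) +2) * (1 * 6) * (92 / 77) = 35.84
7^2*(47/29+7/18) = 51401/522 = 98.47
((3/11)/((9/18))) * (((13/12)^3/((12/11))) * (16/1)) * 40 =10985/27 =406.85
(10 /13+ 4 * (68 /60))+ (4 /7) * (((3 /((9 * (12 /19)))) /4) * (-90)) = -4049 /2730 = -1.48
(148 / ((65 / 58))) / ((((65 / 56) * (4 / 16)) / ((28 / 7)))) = 7691264 / 4225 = 1820.42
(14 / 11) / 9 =14 / 99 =0.14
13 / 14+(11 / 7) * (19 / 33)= 11 / 6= 1.83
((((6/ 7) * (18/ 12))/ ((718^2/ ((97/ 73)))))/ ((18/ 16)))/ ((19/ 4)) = 776/ 1251305629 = 0.00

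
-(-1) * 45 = 45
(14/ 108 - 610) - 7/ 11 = -362641/ 594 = -610.51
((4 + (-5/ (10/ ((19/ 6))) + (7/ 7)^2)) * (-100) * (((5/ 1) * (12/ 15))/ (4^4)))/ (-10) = 205/ 384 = 0.53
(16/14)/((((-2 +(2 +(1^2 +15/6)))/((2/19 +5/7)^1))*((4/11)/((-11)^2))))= 580316/6517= 89.05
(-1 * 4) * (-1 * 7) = 28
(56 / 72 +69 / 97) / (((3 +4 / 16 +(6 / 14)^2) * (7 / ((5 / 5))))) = 36400 / 587529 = 0.06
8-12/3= 4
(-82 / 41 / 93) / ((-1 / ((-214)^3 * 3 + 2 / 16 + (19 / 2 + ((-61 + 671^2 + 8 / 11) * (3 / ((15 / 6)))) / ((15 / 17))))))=-63335308489 / 102300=-619113.47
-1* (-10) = 10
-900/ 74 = -450/ 37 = -12.16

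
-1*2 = -2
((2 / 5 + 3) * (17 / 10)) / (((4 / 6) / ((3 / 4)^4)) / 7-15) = -491589 / 1250150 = -0.39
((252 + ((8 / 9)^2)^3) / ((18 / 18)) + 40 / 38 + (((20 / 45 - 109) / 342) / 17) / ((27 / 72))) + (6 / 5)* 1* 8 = 225809397724 / 858277215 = 263.10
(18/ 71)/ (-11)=-18/ 781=-0.02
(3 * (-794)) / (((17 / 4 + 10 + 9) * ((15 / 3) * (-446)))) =1588 / 34565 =0.05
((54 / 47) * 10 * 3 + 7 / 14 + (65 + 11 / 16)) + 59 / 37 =2845009 / 27824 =102.25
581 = 581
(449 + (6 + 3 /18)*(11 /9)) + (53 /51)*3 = 421963 /918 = 459.65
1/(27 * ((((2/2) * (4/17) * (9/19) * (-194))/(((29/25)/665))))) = -493/164997000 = -0.00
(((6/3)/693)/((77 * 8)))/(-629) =-1/134256276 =-0.00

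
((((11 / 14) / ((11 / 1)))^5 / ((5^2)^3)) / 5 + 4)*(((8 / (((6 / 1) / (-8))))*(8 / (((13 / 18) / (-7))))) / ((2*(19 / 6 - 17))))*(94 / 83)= -2274995520013536 / 16798934140625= -135.42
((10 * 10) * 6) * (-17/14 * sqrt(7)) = -5100 * sqrt(7)/7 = -1927.62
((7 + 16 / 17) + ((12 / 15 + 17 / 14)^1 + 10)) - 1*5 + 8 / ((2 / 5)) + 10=53497 / 1190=44.96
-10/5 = -2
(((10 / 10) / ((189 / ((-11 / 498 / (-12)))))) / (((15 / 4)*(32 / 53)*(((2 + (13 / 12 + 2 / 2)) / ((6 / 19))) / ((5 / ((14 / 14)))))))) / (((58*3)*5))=583 / 304943985360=0.00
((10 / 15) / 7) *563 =1126 / 21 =53.62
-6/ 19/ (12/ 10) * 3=-15/ 19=-0.79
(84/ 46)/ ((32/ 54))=3.08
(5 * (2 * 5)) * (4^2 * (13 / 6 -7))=-11600 / 3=-3866.67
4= 4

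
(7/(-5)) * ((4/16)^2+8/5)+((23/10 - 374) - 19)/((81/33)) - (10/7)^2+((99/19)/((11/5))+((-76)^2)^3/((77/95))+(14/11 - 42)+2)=26295446831514170903/110602800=237746664926.33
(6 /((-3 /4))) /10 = -0.80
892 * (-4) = -3568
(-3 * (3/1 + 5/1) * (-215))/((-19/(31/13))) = -159960/247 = -647.61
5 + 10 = 15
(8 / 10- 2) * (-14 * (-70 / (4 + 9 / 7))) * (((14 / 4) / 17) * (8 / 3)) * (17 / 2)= -38416 / 37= -1038.27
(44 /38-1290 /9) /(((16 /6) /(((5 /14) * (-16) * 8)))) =324160 /133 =2437.29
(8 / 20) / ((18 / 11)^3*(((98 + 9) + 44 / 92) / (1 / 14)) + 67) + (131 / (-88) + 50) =4351929154703 / 89709367880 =48.51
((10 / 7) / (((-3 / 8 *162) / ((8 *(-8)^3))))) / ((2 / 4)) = 192.64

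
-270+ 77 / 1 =-193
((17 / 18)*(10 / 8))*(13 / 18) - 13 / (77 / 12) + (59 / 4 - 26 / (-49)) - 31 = -11800321 / 698544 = -16.89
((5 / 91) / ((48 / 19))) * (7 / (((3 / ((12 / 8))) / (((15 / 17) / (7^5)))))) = 475 / 118859104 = 0.00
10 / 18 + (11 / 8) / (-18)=23 / 48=0.48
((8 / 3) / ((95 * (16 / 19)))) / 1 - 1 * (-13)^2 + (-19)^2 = 5761 / 30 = 192.03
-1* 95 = -95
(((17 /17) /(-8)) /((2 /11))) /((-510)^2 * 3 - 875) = -11 /12470800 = -0.00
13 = 13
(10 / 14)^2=25 / 49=0.51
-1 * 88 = -88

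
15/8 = 1.88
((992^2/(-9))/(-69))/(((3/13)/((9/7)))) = 12792832/1449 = 8828.73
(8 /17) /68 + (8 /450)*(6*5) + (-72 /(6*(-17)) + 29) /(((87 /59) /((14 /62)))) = 6611161 /1299055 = 5.09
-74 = -74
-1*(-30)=30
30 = 30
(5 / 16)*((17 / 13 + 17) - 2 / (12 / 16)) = 4.89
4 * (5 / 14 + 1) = 38 / 7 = 5.43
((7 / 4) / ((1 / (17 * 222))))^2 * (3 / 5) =26171652.15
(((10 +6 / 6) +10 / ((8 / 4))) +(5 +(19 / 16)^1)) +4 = 419 / 16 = 26.19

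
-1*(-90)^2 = -8100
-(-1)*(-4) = -4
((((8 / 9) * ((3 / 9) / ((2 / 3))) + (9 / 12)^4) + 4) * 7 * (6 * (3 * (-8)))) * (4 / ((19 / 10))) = -383915 / 38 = -10103.03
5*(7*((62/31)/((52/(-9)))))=-12.12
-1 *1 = -1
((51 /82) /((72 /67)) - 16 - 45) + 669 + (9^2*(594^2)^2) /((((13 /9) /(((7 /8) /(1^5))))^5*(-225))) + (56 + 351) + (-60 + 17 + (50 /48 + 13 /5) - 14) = -2849409030704241758767 /779418265600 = -3655815056.52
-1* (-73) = 73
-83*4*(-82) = 27224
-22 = -22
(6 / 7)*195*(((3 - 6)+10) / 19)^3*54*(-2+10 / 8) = -2321865 / 6859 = -338.51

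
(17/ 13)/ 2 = 17/ 26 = 0.65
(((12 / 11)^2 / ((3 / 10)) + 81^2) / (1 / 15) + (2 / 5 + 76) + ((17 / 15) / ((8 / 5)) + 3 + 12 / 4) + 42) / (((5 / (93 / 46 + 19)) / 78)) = 17997477974983 / 556600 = 32334671.17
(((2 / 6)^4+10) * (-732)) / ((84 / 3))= -49471 / 189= -261.75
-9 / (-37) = 9 / 37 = 0.24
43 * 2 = 86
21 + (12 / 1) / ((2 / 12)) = 93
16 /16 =1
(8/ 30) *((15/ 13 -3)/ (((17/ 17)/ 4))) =-128/ 65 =-1.97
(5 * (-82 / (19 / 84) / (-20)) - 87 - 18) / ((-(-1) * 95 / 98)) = -26754 / 1805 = -14.82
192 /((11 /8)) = 1536 /11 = 139.64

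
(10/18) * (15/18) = 25/54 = 0.46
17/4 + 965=3877/4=969.25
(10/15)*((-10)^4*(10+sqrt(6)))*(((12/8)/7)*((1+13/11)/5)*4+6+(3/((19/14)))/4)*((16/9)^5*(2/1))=141679394816000*sqrt(6)/86388687+1416793948160000/86388687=20417443.92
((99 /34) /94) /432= 11 /153408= 0.00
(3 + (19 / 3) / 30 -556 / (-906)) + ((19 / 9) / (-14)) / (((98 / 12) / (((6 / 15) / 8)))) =35648987 / 9322740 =3.82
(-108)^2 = 11664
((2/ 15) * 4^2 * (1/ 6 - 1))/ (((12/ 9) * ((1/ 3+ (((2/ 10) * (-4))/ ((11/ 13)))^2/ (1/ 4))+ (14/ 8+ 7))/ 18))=-871200/ 459517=-1.90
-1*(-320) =320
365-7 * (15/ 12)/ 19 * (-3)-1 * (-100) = 35445/ 76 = 466.38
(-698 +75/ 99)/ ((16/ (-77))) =161063/ 48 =3355.48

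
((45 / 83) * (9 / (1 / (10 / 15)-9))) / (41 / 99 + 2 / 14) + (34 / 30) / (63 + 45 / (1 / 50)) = -648905822 / 555779205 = -1.17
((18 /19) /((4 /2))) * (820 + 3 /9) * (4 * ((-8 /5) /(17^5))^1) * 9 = -2126304 /134886415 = -0.02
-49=-49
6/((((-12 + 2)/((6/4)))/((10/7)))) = -9/7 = -1.29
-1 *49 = -49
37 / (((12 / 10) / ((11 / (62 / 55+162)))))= 111925 / 53832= 2.08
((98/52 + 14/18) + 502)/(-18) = -118091/4212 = -28.04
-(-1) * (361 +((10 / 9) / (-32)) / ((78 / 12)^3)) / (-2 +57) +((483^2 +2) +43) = 507522726121 / 2175030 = 233340.56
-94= -94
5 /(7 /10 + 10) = 50 /107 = 0.47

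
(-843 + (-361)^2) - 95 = 129383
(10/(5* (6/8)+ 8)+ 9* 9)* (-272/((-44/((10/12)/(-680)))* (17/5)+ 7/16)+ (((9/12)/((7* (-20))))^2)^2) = -8232524366841231739/45140177419509760000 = -0.18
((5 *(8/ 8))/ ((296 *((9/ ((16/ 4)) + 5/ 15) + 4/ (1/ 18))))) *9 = 27/ 13246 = 0.00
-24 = -24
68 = 68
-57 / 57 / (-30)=1 / 30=0.03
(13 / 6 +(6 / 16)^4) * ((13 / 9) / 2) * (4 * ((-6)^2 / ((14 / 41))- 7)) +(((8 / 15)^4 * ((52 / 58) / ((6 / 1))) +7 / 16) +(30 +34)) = 43325078445203 / 63141120000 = 686.16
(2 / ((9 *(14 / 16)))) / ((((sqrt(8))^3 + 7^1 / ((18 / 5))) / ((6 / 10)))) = -96 / 164663 + 27648 *sqrt(2) / 5763205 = 0.01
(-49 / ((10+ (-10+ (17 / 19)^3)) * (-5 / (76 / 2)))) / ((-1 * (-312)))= 6385729 / 3832140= 1.67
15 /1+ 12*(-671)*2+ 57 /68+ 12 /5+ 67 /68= -1367206 /85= -16084.78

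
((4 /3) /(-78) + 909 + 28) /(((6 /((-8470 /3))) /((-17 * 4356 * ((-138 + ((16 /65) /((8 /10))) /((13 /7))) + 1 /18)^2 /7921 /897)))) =167759925282112959041785 /1923165883830789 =87231125.87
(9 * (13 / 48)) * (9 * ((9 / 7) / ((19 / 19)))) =3159 / 112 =28.21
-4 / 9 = -0.44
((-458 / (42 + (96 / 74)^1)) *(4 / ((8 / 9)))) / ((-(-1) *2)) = -8473 / 356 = -23.80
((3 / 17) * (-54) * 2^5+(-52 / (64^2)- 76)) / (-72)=6631645 / 1253376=5.29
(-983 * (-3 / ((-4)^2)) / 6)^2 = 966289 / 1024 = 943.64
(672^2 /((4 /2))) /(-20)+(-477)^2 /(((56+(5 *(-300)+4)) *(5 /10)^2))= -11921.62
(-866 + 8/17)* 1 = -14714/17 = -865.53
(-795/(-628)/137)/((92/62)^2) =763995/182052176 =0.00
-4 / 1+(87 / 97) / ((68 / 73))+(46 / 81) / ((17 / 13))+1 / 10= -6686107 / 2671380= -2.50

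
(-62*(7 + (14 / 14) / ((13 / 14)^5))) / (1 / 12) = -2333835000 / 371293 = -6285.70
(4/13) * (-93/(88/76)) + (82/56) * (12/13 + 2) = -20.43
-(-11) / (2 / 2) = 11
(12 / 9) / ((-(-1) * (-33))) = -4 / 99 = -0.04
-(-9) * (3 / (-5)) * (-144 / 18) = 216 / 5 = 43.20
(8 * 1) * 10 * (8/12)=160/3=53.33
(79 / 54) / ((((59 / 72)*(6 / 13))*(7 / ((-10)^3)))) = -2054000 / 3717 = -552.60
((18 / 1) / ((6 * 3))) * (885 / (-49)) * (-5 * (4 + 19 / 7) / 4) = 207975 / 1372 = 151.59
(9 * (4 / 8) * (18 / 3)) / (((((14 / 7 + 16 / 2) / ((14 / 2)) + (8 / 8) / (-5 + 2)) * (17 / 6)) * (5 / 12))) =20.88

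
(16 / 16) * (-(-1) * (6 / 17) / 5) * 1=6 / 85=0.07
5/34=0.15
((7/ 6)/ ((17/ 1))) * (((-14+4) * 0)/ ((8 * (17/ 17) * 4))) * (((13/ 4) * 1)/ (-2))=0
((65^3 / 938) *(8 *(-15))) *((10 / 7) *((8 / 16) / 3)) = -27462500 / 3283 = -8365.06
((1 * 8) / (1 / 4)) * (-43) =-1376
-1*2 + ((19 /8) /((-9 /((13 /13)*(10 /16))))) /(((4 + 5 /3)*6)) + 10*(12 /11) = 1918187 /215424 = 8.90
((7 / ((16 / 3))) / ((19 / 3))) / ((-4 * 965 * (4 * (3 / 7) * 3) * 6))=-49 / 28162560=-0.00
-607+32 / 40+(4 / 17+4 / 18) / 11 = -5100823 / 8415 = -606.16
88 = 88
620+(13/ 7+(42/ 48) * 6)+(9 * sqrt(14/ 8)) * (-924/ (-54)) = 77 * sqrt(7)+17559/ 28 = 830.83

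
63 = 63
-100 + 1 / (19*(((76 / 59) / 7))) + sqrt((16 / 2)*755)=-22.00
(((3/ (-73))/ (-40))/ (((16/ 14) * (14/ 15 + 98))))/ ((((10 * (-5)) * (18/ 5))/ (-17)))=0.00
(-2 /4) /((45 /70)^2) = -98 /81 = -1.21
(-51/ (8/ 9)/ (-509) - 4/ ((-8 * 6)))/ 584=2395/ 7134144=0.00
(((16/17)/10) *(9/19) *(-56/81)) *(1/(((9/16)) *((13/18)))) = -14336/188955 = -0.08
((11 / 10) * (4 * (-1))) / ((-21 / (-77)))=-242 / 15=-16.13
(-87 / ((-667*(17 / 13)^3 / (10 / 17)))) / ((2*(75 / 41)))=0.01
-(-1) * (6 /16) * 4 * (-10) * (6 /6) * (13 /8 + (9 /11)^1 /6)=-2325 /88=-26.42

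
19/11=1.73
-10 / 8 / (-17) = 5 / 68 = 0.07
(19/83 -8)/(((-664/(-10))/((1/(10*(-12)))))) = 215/220448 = 0.00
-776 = -776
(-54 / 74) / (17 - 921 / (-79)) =-2133 / 83768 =-0.03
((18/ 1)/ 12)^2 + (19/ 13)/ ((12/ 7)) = 121/ 39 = 3.10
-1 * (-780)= 780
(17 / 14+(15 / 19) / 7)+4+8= 3545 / 266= 13.33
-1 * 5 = -5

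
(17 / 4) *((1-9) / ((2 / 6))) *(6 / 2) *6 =-1836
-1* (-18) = 18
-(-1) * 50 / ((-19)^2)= 50 / 361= 0.14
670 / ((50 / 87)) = 5829 / 5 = 1165.80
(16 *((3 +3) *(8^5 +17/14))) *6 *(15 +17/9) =2231452416/7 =318778916.57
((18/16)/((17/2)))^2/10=81/46240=0.00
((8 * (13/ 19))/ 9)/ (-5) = -0.12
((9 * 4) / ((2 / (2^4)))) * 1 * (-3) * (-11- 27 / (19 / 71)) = 1836864 / 19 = 96677.05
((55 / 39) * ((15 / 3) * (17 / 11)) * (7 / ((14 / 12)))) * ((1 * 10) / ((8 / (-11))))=-899.04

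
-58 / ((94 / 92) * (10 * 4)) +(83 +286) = 367.58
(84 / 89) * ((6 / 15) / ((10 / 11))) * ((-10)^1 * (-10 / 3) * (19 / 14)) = 1672 / 89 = 18.79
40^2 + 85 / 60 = 19217 / 12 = 1601.42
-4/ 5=-0.80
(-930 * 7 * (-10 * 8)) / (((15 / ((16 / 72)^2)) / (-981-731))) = -237762560 / 81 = -2935340.25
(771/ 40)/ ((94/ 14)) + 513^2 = 494763117/ 1880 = 263171.87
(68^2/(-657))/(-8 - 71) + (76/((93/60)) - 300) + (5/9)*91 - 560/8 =-144982657/536331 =-270.32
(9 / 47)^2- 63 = -139086 / 2209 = -62.96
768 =768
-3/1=-3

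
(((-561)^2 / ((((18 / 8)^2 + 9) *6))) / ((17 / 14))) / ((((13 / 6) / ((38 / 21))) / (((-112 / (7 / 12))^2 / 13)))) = 30736121856 / 4225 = 7274821.74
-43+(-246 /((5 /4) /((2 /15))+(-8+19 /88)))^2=29237069 /1225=23867.00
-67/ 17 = -3.94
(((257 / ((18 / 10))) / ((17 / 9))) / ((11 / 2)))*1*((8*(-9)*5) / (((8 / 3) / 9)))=-3122550 / 187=-16698.13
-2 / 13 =-0.15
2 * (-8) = -16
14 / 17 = 0.82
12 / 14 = 6 / 7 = 0.86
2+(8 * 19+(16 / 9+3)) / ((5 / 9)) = 1421 / 5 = 284.20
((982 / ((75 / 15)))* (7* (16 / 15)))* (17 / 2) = 934864 / 75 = 12464.85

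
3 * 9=27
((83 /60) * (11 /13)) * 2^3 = 9.36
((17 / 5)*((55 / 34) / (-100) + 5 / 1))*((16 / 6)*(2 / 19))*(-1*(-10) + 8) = 40668 / 475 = 85.62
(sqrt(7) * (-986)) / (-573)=986 * sqrt(7) / 573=4.55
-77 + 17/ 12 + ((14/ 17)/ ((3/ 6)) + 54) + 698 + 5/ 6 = 46165/ 68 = 678.90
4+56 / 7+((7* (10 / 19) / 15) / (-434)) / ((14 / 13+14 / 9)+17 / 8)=12.00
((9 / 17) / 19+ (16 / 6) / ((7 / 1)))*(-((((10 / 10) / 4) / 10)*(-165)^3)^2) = -746091807924375 / 144704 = -5155986067.59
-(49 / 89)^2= -2401 / 7921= -0.30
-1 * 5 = -5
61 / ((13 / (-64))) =-3904 / 13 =-300.31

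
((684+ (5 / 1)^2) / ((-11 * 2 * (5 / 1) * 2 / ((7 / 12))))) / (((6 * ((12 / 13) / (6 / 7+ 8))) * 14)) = -285727 / 1330560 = -0.21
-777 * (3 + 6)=-6993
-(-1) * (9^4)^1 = 6561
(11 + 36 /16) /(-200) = -53 /800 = -0.07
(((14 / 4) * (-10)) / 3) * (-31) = 1085 / 3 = 361.67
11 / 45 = 0.24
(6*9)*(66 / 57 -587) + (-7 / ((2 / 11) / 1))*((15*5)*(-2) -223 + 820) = -1856109 / 38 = -48844.97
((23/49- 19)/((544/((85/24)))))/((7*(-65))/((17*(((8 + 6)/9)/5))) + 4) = 19295/13119456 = 0.00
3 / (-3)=-1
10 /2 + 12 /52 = 68 /13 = 5.23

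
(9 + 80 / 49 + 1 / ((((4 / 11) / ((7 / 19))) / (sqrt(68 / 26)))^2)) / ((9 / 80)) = 81664270 / 689871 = 118.38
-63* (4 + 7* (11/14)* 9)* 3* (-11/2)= 222453/4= 55613.25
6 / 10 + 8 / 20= 1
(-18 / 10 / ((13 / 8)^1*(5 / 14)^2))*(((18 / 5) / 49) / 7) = -5184 / 56875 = -0.09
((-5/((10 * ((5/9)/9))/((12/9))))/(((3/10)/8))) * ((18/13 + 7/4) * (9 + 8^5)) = -384670872/13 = -29590067.08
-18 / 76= -0.24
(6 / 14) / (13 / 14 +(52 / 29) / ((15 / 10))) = 522 / 2587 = 0.20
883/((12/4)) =883/3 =294.33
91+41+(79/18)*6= 475/3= 158.33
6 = 6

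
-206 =-206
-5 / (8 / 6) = -15 / 4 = -3.75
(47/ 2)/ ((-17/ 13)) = -611/ 34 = -17.97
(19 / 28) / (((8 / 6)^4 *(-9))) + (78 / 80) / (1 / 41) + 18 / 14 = 1477929 / 35840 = 41.24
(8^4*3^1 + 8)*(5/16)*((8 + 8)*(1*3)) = 184440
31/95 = 0.33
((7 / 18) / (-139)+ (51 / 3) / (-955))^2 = 2422509961 / 5709280148100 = 0.00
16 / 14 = 8 / 7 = 1.14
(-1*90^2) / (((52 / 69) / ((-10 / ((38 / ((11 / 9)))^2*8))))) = 1043625 / 75088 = 13.90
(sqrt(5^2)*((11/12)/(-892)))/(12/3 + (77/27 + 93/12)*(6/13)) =-2145/3712504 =-0.00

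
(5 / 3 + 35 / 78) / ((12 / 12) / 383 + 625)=21065 / 6223776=0.00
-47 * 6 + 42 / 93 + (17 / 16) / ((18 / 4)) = -627889 / 2232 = -281.31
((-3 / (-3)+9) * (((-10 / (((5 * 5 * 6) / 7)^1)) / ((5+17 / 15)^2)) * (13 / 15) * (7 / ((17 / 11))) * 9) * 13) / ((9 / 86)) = -544.44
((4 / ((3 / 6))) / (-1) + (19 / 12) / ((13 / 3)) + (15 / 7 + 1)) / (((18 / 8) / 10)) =-5450 / 273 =-19.96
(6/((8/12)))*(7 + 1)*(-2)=-144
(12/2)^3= 216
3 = 3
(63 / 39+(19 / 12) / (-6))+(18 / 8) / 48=10471 / 7488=1.40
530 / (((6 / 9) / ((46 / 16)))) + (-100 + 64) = 17997 / 8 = 2249.62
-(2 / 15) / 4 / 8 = -1 / 240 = -0.00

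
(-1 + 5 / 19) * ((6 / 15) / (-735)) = 4 / 9975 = 0.00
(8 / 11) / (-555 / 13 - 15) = -52 / 4125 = -0.01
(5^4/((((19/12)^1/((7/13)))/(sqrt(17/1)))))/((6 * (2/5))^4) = 2734375 * sqrt(17)/426816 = 26.41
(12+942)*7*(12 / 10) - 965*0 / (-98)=40068 / 5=8013.60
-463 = -463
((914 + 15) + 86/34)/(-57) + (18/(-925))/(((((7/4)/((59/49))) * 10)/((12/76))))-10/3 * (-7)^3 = 577468946426/512399125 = 1126.99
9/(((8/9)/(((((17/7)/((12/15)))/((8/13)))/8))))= 89505/14336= 6.24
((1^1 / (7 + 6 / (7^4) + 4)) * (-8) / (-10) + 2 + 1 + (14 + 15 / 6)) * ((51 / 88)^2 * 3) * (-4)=-40345590969 / 511433120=-78.89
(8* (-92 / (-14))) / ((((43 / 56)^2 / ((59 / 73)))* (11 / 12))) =78.62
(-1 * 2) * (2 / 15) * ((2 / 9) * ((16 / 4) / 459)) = -32 / 61965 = -0.00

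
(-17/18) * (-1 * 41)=697/18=38.72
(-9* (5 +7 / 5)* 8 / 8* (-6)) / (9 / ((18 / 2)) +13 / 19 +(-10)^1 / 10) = 32832 / 65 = 505.11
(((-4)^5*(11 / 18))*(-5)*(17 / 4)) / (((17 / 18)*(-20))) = -704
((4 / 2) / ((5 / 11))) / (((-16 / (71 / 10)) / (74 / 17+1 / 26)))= -1515921 / 176800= -8.57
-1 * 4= -4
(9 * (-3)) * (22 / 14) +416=2615 / 7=373.57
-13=-13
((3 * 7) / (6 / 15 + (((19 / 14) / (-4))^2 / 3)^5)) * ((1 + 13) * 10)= 1083437537600229448089600 / 147406498356042778541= 7350.00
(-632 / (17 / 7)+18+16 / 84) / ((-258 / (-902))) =-38970910 / 46053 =-846.22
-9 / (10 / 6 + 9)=-27 / 32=-0.84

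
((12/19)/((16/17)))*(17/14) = 0.81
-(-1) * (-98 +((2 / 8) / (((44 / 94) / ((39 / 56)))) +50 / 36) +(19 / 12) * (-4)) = -4549295 / 44352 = -102.57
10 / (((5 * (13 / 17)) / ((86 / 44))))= 731 / 143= 5.11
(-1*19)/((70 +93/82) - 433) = 1558/29673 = 0.05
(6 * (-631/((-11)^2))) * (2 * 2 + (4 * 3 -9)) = -26502/121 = -219.02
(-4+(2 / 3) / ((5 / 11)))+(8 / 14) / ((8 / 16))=-146 / 105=-1.39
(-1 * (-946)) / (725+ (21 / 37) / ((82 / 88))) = 1435082 / 1100749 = 1.30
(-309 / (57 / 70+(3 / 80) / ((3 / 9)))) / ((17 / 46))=-2653280 / 2941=-902.17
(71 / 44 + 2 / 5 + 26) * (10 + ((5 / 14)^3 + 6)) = 271350727 / 603680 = 449.49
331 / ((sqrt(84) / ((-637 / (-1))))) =23005.29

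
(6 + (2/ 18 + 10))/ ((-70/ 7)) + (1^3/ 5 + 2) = 53/ 90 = 0.59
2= 2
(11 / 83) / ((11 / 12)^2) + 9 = 8361 / 913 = 9.16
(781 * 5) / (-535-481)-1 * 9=-13049 / 1016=-12.84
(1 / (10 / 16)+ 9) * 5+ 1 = 54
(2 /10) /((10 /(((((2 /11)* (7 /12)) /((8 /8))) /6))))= 7 /19800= 0.00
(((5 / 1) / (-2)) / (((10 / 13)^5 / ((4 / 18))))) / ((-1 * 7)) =371293 / 1260000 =0.29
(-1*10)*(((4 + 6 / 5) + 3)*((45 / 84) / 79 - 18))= 1631841 / 1106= 1475.44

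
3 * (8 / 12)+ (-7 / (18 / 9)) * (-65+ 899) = -2917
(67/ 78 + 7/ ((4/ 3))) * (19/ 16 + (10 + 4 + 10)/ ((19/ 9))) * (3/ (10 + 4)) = 3637601/ 221312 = 16.44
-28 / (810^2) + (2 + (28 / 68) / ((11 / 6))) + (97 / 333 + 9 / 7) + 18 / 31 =1079210093189 / 246270907575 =4.38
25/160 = 5/32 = 0.16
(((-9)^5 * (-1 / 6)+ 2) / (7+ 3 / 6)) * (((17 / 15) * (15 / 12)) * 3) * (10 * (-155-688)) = -94044799 / 2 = -47022399.50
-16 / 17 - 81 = -1393 / 17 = -81.94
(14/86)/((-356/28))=-49/3827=-0.01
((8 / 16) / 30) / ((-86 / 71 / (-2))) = 71 / 2580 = 0.03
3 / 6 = 1 / 2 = 0.50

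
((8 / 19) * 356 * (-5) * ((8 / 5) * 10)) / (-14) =113920 / 133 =856.54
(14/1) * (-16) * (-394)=88256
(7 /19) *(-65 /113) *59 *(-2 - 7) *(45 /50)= 434889 /4294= 101.28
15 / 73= 0.21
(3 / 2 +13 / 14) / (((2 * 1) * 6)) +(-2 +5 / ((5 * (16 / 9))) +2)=257 / 336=0.76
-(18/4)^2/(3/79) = -2133/4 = -533.25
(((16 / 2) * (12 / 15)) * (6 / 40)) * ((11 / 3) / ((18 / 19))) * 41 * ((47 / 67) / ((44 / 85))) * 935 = 116392727 / 603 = 193022.76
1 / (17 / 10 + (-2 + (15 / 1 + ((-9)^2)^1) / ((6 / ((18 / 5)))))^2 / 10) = 250 / 77709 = 0.00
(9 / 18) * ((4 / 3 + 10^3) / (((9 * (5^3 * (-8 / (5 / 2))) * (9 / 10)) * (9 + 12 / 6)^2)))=-751 / 588060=-0.00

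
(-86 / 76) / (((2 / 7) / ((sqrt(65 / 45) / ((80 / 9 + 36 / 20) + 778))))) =-0.01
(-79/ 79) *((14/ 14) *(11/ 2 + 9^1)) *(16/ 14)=-116/ 7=-16.57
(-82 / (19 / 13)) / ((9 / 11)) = -11726 / 171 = -68.57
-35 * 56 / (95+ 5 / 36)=-14112 / 685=-20.60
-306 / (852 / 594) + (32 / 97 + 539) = 2245106 / 6887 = 325.99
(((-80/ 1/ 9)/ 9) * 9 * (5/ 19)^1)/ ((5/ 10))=-4.68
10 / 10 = 1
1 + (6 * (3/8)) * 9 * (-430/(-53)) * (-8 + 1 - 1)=-69607/53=-1313.34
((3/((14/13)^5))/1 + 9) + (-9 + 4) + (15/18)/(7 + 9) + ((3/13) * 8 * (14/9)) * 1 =23583821/2621892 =8.99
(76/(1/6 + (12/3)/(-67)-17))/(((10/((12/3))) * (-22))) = 30552/373505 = 0.08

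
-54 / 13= -4.15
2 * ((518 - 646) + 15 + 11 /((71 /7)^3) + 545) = 309242650 /357911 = 864.02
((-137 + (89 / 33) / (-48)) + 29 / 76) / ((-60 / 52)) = 53473667 / 451440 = 118.45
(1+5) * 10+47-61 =46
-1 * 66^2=-4356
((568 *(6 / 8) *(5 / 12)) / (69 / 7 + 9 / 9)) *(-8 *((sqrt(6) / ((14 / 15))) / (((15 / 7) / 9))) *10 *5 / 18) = -62125 *sqrt(6) / 38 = -4004.59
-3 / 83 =-0.04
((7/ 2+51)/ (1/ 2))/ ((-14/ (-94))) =5123/ 7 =731.86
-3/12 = -1/4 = -0.25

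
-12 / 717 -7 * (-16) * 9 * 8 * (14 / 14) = 1927292 / 239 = 8063.98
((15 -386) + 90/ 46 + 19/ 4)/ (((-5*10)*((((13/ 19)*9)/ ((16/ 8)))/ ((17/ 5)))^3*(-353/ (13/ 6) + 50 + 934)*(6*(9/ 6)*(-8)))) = -225879483701/ 1361074135590000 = -0.00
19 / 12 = 1.58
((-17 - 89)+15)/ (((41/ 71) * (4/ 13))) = -83993/ 164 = -512.15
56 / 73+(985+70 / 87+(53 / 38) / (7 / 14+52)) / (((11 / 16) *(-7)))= -22122571752 / 108400985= -204.08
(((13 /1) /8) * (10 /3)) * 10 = 325 /6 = 54.17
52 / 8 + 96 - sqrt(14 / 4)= 100.63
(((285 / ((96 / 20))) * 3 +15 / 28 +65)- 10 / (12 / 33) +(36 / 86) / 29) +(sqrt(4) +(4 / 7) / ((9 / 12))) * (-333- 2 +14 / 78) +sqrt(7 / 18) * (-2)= -5789237933 / 8170344- sqrt(14) / 3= -709.81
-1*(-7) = 7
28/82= 14/41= 0.34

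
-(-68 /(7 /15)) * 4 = 4080 /7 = 582.86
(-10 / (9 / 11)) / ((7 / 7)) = -110 / 9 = -12.22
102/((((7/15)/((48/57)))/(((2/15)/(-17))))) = -192/133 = -1.44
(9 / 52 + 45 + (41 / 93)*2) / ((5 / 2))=222721 / 12090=18.42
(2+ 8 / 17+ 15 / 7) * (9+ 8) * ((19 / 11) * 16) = 166896 / 77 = 2167.48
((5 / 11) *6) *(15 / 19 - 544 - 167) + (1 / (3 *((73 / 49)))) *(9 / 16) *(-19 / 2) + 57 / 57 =-945755033 / 488224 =-1937.13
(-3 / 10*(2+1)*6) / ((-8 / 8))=27 / 5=5.40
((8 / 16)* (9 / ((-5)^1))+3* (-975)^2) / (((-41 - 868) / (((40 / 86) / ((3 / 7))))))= -44362486 / 13029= -3404.90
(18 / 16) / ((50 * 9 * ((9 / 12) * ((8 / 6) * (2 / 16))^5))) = 648 / 25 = 25.92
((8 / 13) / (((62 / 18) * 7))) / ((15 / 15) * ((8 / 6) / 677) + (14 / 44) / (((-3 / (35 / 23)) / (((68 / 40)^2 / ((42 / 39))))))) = -986578560 / 16665963041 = -0.06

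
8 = 8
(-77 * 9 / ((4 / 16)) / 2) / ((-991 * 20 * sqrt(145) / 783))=18711 * sqrt(145) / 49550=4.55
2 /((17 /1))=2 /17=0.12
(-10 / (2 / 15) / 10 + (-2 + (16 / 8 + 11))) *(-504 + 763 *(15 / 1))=38293.50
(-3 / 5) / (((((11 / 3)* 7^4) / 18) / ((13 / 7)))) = -2106 / 924385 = -0.00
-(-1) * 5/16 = 5/16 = 0.31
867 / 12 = 72.25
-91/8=-11.38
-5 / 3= -1.67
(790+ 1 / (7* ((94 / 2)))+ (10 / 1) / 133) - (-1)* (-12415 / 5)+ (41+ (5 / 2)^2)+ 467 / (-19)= -41762949 / 25004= -1670.25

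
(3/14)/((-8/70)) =-15/8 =-1.88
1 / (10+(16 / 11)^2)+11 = 16247 / 1466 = 11.08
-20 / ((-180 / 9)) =1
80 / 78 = 40 / 39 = 1.03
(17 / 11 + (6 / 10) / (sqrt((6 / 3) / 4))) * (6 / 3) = 4.79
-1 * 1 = -1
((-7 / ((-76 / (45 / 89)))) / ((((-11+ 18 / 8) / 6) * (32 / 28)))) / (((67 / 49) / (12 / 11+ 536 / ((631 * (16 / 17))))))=-256279653 / 6291155816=-0.04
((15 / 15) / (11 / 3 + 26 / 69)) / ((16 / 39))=299 / 496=0.60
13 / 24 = 0.54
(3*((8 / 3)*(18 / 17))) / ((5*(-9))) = -16 / 85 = -0.19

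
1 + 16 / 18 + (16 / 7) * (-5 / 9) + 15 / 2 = 341 / 42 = 8.12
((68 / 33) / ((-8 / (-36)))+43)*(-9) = -5175 / 11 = -470.45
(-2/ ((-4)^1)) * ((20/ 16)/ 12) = 5/ 96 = 0.05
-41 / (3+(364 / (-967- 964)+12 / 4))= -79171 / 11222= -7.05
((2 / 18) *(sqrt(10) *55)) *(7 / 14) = 55 *sqrt(10) / 18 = 9.66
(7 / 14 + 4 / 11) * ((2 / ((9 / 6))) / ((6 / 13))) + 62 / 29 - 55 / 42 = 133579 / 40194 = 3.32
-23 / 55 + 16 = 857 / 55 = 15.58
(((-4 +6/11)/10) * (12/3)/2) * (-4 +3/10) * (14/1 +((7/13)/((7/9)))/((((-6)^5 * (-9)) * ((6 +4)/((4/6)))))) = 35.79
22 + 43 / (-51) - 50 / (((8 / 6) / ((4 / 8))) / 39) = -144859 / 204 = -710.09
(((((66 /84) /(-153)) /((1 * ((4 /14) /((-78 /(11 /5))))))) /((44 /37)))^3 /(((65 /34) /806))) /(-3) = -21.63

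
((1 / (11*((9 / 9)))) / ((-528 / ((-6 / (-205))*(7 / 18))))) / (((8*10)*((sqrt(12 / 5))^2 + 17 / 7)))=-49 / 9658471680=-0.00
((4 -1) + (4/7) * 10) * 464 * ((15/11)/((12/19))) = 672220/77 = 8730.13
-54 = -54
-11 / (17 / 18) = -11.65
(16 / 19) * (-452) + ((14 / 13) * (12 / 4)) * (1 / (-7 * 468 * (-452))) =-3314628077 / 8708232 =-380.63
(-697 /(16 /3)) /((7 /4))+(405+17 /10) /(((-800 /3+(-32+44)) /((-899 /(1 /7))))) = 533472441 /53480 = 9975.18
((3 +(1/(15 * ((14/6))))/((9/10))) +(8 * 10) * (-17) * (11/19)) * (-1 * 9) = 938851/133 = 7059.03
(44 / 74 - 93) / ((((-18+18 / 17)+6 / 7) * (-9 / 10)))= -2034305 / 318681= -6.38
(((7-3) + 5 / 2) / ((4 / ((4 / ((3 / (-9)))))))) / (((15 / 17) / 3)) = -663 / 10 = -66.30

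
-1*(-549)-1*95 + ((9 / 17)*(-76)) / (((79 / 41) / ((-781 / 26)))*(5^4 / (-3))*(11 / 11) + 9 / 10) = 105095482186 / 232935139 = 451.18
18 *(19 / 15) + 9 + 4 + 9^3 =3824 / 5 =764.80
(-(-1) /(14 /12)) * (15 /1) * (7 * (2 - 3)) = -90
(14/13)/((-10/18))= -126/65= -1.94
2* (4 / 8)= 1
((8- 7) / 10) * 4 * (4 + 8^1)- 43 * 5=-1051 / 5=-210.20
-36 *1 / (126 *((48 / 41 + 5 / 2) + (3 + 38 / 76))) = -41 / 1029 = -0.04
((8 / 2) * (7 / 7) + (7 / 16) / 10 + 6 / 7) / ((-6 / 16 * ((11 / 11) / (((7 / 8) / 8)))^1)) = -5489 / 3840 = -1.43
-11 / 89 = -0.12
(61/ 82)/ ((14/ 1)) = 61/ 1148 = 0.05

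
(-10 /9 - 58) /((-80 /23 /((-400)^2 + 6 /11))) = 2691929177 /990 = 2719120.38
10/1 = 10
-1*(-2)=2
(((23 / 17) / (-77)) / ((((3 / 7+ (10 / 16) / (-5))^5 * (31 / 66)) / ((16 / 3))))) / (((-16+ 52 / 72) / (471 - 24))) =465907753156608 / 205772775725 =2264.19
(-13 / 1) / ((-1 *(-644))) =-0.02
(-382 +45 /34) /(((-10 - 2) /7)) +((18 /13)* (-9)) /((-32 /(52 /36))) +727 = 774893 /816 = 949.62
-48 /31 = -1.55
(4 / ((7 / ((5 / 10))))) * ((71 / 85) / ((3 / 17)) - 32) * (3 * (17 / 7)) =-13906 / 245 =-56.76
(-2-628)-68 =-698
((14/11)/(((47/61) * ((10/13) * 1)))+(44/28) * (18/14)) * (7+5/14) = 27187571/886655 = 30.66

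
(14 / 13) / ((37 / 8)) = 112 / 481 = 0.23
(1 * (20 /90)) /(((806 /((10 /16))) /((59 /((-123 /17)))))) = -5015 /3568968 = -0.00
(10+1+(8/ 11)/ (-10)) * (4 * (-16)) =-38464/ 55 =-699.35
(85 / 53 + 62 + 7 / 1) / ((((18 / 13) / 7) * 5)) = 170261 / 2385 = 71.39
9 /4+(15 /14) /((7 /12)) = 4.09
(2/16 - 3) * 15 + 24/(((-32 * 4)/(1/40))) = -27603/640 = -43.13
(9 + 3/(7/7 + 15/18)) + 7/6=779/66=11.80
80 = 80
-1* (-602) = 602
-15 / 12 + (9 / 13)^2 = -521 / 676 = -0.77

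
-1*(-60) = 60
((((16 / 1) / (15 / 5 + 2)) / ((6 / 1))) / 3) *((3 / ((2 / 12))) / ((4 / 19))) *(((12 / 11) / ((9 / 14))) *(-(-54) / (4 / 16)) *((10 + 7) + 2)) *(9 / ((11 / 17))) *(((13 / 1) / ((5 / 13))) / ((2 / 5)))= 75272416128 / 605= 124417216.74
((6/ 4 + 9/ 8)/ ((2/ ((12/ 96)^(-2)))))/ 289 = 84/ 289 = 0.29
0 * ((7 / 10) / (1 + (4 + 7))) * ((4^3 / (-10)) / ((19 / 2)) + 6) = 0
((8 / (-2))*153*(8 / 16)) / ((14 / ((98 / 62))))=-1071 / 31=-34.55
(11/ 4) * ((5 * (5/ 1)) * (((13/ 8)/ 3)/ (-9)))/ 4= -3575/ 3456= -1.03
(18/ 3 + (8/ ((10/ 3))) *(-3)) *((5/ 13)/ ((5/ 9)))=-54/ 65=-0.83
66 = 66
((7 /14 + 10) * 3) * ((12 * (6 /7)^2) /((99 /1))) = 216 /77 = 2.81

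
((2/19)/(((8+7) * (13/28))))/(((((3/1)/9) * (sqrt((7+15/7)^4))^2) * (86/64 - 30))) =-2401/10602741760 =-0.00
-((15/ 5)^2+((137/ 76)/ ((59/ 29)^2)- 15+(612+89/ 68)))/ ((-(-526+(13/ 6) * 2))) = -2049975729/ 1759628095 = -1.17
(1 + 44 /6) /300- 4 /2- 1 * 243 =-244.97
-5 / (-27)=5 / 27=0.19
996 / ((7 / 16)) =15936 / 7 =2276.57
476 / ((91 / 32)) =2176 / 13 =167.38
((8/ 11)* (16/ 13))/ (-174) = -64/ 12441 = -0.01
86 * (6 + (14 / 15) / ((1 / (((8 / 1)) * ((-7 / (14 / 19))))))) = -83764 / 15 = -5584.27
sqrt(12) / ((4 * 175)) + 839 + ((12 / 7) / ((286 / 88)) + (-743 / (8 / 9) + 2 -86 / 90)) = sqrt(3) / 350 + 153871 / 32760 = 4.70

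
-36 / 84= -3 / 7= -0.43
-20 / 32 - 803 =-6429 / 8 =-803.62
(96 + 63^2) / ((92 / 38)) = 77235 / 46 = 1679.02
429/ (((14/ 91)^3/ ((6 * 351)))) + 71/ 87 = 86344558727/ 348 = 248116548.07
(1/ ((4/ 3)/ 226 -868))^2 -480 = -41559869885079/ 86583062500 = -480.00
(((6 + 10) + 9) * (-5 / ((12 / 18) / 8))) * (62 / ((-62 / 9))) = 13500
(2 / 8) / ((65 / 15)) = 3 / 52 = 0.06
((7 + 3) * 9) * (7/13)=630/13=48.46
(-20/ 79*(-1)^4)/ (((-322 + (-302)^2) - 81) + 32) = -20/ 7175807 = -0.00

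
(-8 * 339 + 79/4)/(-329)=10769/1316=8.18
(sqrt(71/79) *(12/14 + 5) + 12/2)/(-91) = -0.13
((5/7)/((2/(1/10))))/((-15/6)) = -1/70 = -0.01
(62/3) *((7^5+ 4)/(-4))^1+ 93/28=-7295695/84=-86853.51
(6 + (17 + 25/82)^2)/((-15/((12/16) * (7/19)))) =-2875467/511024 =-5.63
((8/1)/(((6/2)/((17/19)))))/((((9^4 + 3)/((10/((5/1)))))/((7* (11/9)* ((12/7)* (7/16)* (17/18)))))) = 22253/5050998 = 0.00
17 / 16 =1.06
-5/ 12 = -0.42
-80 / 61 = -1.31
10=10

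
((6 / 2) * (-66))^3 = -7762392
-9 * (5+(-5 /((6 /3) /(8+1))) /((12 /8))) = 90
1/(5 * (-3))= -1/15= -0.07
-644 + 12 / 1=-632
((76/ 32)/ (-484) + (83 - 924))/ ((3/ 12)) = -3256371/ 968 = -3364.02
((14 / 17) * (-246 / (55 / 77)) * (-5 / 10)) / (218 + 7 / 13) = 52234 / 80495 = 0.65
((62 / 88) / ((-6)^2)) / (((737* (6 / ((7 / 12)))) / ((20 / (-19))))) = -1085 / 399253536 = -0.00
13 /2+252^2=127021 /2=63510.50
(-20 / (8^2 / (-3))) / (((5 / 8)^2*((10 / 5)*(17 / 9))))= 54 / 85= 0.64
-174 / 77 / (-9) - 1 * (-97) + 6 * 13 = 40483 / 231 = 175.25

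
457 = 457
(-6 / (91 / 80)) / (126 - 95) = -480 / 2821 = -0.17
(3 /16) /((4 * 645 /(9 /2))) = 9 /27520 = 0.00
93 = 93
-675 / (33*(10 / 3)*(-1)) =135 / 22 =6.14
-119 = -119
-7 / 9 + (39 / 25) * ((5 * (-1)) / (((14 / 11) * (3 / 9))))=-12073 / 630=-19.16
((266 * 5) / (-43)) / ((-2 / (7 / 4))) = 4655 / 172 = 27.06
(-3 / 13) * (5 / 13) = -15 / 169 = -0.09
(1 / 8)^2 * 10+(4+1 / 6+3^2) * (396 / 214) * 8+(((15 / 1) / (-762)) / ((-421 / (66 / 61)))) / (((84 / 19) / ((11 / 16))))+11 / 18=275342734252835 / 1407083767488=195.68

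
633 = 633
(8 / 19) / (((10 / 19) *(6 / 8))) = 16 / 15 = 1.07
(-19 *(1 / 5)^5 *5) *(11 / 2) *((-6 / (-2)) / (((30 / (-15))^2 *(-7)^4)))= -627 / 12005000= -0.00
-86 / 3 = -28.67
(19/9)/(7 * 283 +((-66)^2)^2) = 19/170790453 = 0.00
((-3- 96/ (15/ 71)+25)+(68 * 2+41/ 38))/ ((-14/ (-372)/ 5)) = -5218323/ 133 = -39235.51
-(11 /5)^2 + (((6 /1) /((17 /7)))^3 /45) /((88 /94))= -6055573 /1351075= -4.48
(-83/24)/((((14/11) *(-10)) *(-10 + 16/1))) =913/20160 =0.05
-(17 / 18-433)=7777 / 18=432.06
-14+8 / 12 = -13.33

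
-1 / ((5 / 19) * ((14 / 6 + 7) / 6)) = -171 / 70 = -2.44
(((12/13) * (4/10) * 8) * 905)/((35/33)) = 1146816/455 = 2520.47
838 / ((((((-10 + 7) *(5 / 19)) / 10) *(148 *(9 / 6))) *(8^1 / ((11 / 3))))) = -87571 / 3996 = -21.91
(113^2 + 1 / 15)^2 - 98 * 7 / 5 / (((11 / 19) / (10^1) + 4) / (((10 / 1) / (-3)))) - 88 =163049088.24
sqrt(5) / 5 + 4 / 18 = 2 / 9 + sqrt(5) / 5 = 0.67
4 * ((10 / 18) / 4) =5 / 9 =0.56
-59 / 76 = -0.78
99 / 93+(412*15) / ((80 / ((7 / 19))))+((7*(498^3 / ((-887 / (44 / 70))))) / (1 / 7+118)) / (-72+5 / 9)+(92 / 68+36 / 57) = 9832373410066159 / 94457036121820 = 104.09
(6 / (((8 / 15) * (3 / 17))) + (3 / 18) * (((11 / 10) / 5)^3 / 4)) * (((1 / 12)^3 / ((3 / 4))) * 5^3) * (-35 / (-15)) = 1338759317 / 93312000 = 14.35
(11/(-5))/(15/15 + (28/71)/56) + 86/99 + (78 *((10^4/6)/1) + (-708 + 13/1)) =832069207/6435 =129303.68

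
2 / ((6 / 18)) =6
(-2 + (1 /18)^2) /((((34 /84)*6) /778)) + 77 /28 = -3508415 /5508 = -636.97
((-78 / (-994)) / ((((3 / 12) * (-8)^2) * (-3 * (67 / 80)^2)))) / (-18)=2600 / 20079297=0.00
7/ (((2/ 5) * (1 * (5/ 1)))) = 7/ 2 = 3.50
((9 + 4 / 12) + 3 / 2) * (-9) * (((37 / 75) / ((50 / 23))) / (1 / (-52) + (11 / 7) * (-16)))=1006733 / 1144875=0.88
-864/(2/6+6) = -2592/19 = -136.42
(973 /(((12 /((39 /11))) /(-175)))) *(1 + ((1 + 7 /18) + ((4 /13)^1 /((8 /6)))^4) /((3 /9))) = -151008213475 /580008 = -260355.40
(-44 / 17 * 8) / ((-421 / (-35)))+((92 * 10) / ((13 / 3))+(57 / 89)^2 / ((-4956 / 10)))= 210.59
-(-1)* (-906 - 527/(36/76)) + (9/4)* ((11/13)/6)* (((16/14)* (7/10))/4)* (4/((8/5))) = -3778439/1872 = -2018.40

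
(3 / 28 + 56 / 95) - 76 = -200307 / 2660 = -75.30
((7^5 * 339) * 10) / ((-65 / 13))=-11395146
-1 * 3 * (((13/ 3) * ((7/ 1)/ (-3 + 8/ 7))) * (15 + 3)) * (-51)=-44982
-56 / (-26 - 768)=28 / 397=0.07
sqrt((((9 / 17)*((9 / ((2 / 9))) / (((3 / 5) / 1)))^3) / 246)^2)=661.87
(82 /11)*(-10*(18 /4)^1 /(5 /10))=-7380 /11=-670.91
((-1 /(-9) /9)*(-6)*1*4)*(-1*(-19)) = -152 /27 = -5.63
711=711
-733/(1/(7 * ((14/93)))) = -71834/93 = -772.41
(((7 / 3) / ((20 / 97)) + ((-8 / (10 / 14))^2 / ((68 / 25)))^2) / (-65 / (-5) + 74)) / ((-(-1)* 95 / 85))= 37075591 / 1686060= 21.99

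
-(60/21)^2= -400/49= -8.16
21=21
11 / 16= 0.69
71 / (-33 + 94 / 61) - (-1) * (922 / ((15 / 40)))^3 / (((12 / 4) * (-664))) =-96260440170881 / 12901437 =-7461218.48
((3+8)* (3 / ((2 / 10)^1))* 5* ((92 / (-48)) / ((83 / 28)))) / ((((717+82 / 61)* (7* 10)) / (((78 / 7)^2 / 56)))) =-117367965 / 4989932444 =-0.02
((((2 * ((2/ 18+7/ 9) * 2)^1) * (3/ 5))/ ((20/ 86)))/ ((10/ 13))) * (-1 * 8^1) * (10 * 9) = -214656/ 25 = -8586.24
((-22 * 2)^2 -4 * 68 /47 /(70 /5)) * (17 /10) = 5412868 /1645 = 3290.50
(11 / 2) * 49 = 539 / 2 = 269.50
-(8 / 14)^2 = -16 / 49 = -0.33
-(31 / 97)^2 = -961 / 9409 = -0.10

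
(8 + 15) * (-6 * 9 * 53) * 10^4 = -658260000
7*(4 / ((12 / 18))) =42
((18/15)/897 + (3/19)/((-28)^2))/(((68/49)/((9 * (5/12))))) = 102831/24723712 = 0.00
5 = 5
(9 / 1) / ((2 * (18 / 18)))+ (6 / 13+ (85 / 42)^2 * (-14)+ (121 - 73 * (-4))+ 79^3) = 404094289 / 819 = 493399.62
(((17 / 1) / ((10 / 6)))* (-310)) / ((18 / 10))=-5270 / 3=-1756.67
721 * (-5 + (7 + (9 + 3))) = 10094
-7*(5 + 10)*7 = -735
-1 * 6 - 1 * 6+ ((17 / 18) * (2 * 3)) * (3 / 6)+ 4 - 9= -85 / 6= -14.17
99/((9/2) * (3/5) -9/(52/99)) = -2860/417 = -6.86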